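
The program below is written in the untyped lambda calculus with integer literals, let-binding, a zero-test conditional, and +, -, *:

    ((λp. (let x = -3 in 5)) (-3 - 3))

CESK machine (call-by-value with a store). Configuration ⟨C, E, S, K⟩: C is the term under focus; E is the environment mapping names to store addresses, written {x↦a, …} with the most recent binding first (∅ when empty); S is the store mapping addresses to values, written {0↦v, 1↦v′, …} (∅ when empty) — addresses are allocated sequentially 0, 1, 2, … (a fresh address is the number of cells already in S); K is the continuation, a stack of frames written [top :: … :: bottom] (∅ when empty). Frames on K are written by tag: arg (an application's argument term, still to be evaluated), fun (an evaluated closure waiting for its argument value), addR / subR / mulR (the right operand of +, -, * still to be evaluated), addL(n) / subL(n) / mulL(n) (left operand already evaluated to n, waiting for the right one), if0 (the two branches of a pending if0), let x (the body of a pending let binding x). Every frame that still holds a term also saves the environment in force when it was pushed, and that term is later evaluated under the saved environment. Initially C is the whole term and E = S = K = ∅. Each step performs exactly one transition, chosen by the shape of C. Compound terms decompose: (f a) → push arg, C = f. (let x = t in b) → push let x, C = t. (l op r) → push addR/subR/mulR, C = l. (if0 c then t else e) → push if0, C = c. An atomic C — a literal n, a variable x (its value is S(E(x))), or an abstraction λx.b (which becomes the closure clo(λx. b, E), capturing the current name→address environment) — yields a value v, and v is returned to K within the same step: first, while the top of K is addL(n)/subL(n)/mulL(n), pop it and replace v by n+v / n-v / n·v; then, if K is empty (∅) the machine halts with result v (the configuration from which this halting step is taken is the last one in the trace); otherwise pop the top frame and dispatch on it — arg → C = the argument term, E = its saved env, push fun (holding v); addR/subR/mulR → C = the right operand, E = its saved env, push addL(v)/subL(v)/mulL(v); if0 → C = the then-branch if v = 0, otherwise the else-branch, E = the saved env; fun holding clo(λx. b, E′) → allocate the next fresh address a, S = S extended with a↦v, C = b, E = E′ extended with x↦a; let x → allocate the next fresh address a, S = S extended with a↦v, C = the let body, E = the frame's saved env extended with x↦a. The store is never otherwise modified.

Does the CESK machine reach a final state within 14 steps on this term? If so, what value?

Answer: 5

Machine steps:
[0] <C=((λp. (let x = -3 in 5)) (-3 - 3)), E=∅, S=∅, K=∅>
[1] <C=(λp. (let x = -3 in 5)), E=∅, S=∅, K=[arg]>
[2] <C=(-3 - 3), E=∅, S=∅, K=[fun]>
[3] <C=-3, E=∅, S=∅, K=[subR :: fun]>
[4] <C=3, E=∅, S=∅, K=[subL(-3) :: fun]>
[5] <C=(let x = -3 in 5), E={p↦0}, S={0↦-6}, K=∅>
[6] <C=-3, E={p↦0}, S={0↦-6}, K=[let x]>
[7] <C=5, E={x↦1, p↦0}, S={0↦-6, 1↦-3}, K=∅>
→ final value 5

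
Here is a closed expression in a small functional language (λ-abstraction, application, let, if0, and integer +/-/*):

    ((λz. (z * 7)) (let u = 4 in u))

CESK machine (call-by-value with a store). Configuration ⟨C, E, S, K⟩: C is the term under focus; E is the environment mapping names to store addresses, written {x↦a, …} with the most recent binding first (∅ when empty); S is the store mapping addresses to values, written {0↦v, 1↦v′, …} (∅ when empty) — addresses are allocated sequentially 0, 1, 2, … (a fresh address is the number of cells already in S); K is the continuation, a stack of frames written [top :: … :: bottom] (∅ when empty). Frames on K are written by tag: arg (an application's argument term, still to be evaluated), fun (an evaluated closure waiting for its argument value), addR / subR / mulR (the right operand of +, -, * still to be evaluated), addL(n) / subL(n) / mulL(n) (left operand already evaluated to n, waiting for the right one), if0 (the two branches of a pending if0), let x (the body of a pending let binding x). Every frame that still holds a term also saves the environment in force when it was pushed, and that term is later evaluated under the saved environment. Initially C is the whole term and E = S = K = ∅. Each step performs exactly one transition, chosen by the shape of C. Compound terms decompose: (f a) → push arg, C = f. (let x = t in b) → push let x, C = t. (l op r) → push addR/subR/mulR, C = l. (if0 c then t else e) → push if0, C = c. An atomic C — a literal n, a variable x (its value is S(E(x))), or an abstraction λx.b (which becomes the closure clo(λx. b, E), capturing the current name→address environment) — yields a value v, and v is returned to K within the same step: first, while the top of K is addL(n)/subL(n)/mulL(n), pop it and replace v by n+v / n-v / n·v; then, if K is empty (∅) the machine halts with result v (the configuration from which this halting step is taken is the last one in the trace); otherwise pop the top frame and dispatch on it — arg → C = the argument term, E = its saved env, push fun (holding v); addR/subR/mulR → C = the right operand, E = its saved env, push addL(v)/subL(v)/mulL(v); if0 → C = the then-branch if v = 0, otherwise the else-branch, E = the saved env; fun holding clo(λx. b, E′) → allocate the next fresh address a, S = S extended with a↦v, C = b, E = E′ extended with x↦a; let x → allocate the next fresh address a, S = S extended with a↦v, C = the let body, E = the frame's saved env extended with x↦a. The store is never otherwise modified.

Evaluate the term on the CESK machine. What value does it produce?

[0] [C=((λz. (z * 7)) (let u = 4 in u)) | E=∅ | S=∅ | K=∅]
[1] [C=(λz. (z * 7)) | E=∅ | S=∅ | K=[arg]]
[2] [C=(let u = 4 in u) | E=∅ | S=∅ | K=[fun]]
[3] [C=4 | E=∅ | S=∅ | K=[let u :: fun]]
[4] [C=u | E={u↦0} | S={0↦4} | K=[fun]]
[5] [C=(z * 7) | E={z↦1} | S={0↦4, 1↦4} | K=∅]
[6] [C=z | E={z↦1} | S={0↦4, 1↦4} | K=[mulR]]
[7] [C=7 | E={z↦1} | S={0↦4, 1↦4} | K=[mulL(4)]]
→ final value 28

Answer: 28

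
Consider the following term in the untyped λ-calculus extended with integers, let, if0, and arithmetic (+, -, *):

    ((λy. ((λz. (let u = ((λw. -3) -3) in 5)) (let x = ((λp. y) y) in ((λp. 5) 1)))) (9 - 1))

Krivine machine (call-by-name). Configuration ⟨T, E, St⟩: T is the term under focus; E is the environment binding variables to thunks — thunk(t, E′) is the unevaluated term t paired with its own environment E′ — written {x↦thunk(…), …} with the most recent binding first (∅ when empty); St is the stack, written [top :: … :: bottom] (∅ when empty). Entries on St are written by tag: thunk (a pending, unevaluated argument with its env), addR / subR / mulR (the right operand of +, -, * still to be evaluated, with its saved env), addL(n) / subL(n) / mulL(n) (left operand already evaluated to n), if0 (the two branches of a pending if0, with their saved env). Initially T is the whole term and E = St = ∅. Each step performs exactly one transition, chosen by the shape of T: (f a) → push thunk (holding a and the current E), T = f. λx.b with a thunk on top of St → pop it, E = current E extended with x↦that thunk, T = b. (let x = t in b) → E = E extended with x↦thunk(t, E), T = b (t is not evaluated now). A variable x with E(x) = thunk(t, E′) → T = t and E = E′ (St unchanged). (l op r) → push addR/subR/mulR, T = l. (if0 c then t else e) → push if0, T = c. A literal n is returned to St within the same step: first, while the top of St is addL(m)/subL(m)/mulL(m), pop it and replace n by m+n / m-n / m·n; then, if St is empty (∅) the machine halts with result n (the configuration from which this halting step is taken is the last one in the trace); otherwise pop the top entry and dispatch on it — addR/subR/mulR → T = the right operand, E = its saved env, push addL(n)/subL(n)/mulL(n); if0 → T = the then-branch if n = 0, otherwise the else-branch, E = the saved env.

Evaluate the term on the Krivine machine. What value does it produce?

step 0: ⟨T=((λy. ((λz. (let u = ((λw. -3) -3) in 5)) (let x = ((λp. y) y) in ((λp. 5) 1)))) (9 - 1)); E=∅; St=∅⟩
step 1: ⟨T=(λy. ((λz. (let u = ((λw. -3) -3) in 5)) (let x = ((λp. y) y) in ((λp. 5) 1)))); E=∅; St=[thunk]⟩
step 2: ⟨T=((λz. (let u = ((λw. -3) -3) in 5)) (let x = ((λp. y) y) in ((λp. 5) 1))); E={y↦thunk((9 - 1), ∅)}; St=∅⟩
step 3: ⟨T=(λz. (let u = ((λw. -3) -3) in 5)); E={y↦thunk((9 - 1), ∅)}; St=[thunk]⟩
step 4: ⟨T=(let u = ((λw. -3) -3) in 5); E={z↦thunk((let x = ((λp. y) y) in ((λp. 5) 1)), {y↦thunk((9 - 1), ∅)}), y↦thunk((9 - 1), ∅)}; St=∅⟩
step 5: ⟨T=5; E={u↦thunk(((λw. -3) -3), {z↦thunk((let x = ((λp. y) y) in ((λp. 5) 1)), {y↦thunk((9 - 1), ∅)}), y↦thunk((9 - 1), ∅)}), z↦thunk((let x = ((λp. y) y) in ((λp. 5) 1)), {y↦thunk((9 - 1), ∅)}), y↦thunk((9 - 1), ∅)}; St=∅⟩
→ final value 5

Answer: 5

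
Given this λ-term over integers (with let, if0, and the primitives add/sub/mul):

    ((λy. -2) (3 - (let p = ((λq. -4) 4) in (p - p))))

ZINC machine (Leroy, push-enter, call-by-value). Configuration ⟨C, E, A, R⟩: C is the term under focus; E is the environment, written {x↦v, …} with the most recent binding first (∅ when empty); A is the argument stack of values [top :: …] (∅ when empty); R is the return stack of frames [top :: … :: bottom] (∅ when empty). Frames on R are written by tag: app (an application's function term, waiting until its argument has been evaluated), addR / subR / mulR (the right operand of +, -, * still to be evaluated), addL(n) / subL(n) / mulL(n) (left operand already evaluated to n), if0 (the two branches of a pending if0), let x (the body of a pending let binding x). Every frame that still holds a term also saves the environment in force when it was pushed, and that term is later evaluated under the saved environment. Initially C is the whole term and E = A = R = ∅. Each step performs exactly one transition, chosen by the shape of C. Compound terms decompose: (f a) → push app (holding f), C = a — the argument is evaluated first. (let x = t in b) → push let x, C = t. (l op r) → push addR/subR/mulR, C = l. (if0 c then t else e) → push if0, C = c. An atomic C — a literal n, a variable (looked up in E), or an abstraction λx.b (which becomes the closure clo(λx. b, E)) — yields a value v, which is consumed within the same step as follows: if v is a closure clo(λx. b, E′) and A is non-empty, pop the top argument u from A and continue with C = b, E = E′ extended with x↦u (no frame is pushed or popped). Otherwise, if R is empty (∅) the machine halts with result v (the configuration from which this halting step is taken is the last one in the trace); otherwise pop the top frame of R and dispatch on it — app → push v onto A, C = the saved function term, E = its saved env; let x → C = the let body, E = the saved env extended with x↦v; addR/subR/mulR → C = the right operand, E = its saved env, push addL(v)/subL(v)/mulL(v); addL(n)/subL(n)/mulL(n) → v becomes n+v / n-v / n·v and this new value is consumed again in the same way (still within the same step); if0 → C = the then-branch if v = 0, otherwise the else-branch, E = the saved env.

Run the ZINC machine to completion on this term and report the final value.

t=0: <C=((λy. -2) (3 - (let p = ((λq. -4) 4) in (p - p)))), E=∅, A=∅, R=∅>
t=1: <C=(3 - (let p = ((λq. -4) 4) in (p - p))), E=∅, A=∅, R=[app]>
t=2: <C=3, E=∅, A=∅, R=[subR :: app]>
t=3: <C=(let p = ((λq. -4) 4) in (p - p)), E=∅, A=∅, R=[subL(3) :: app]>
t=4: <C=((λq. -4) 4), E=∅, A=∅, R=[let p :: subL(3) :: app]>
t=5: <C=4, E=∅, A=∅, R=[app :: let p :: subL(3) :: app]>
t=6: <C=(λq. -4), E=∅, A=[4], R=[let p :: subL(3) :: app]>
t=7: <C=-4, E={q↦4}, A=∅, R=[let p :: subL(3) :: app]>
t=8: <C=(p - p), E={p↦-4}, A=∅, R=[subL(3) :: app]>
t=9: <C=p, E={p↦-4}, A=∅, R=[subR :: subL(3) :: app]>
t=10: <C=p, E={p↦-4}, A=∅, R=[subL(-4) :: subL(3) :: app]>
t=11: <C=(λy. -2), E=∅, A=[3], R=∅>
t=12: <C=-2, E={y↦3}, A=∅, R=∅>
→ final value -2

Answer: -2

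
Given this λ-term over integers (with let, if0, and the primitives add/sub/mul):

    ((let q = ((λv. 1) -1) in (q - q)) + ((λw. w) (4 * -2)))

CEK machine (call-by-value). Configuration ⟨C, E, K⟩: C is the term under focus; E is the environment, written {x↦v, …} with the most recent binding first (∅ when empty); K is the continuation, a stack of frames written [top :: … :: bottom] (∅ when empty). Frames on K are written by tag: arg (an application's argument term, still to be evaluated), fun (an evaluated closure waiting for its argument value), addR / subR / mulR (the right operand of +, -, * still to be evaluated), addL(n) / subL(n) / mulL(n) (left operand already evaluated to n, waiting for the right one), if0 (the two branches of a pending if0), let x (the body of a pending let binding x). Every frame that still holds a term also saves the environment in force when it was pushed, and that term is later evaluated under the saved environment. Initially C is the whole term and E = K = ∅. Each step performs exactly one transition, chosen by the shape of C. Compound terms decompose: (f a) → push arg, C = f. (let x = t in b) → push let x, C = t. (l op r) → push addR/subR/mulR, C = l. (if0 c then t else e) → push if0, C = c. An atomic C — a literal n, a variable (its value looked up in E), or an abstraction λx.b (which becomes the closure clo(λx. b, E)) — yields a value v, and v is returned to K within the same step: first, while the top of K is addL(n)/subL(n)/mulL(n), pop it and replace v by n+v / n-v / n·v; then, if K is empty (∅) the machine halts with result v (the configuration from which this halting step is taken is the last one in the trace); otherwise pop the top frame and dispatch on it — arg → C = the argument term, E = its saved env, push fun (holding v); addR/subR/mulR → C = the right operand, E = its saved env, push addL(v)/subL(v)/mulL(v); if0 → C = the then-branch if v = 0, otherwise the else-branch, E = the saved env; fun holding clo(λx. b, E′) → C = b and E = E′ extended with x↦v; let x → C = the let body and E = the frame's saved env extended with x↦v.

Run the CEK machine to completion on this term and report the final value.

t=0: ⟨C=((let q = ((λv. 1) -1) in (q - q)) + ((λw. w) (4 * -2))); E=∅; K=∅⟩
t=1: ⟨C=(let q = ((λv. 1) -1) in (q - q)); E=∅; K=[addR]⟩
t=2: ⟨C=((λv. 1) -1); E=∅; K=[let q :: addR]⟩
t=3: ⟨C=(λv. 1); E=∅; K=[arg :: let q :: addR]⟩
t=4: ⟨C=-1; E=∅; K=[fun :: let q :: addR]⟩
t=5: ⟨C=1; E={v↦-1}; K=[let q :: addR]⟩
t=6: ⟨C=(q - q); E={q↦1}; K=[addR]⟩
t=7: ⟨C=q; E={q↦1}; K=[subR :: addR]⟩
t=8: ⟨C=q; E={q↦1}; K=[subL(1) :: addR]⟩
t=9: ⟨C=((λw. w) (4 * -2)); E=∅; K=[addL(0)]⟩
t=10: ⟨C=(λw. w); E=∅; K=[arg :: addL(0)]⟩
t=11: ⟨C=(4 * -2); E=∅; K=[fun :: addL(0)]⟩
t=12: ⟨C=4; E=∅; K=[mulR :: fun :: addL(0)]⟩
t=13: ⟨C=-2; E=∅; K=[mulL(4) :: fun :: addL(0)]⟩
t=14: ⟨C=w; E={w↦-8}; K=[addL(0)]⟩
→ final value -8

Answer: -8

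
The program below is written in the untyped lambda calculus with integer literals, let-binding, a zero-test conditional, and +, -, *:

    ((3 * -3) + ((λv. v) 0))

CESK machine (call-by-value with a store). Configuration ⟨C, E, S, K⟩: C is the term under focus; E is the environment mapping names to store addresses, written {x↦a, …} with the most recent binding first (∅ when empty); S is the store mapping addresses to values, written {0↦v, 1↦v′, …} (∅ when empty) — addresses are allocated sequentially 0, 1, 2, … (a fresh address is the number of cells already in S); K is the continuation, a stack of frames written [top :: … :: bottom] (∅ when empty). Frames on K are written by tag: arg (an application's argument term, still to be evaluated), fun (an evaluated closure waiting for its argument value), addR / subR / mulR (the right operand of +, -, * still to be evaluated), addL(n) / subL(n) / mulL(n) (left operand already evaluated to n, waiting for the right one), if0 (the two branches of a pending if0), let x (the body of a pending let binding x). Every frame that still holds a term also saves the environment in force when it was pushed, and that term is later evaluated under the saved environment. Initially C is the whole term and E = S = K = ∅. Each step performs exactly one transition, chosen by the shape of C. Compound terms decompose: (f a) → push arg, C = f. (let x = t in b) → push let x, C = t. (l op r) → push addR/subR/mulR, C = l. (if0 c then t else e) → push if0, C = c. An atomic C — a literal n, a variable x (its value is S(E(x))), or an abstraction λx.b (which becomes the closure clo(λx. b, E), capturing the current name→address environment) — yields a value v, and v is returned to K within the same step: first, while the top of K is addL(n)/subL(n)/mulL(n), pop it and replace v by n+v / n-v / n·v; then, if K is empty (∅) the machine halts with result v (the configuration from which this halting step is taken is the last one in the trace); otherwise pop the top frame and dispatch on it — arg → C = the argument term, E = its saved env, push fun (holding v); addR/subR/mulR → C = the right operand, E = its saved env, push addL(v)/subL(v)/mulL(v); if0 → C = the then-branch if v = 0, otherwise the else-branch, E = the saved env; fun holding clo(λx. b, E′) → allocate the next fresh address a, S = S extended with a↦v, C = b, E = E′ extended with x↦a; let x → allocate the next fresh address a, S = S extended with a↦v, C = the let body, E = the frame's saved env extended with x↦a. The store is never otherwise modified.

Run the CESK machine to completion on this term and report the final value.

Answer: -9

Machine steps:
[0] ⟨C=((3 * -3) + ((λv. v) 0)); E=∅; S=∅; K=∅⟩
[1] ⟨C=(3 * -3); E=∅; S=∅; K=[addR]⟩
[2] ⟨C=3; E=∅; S=∅; K=[mulR :: addR]⟩
[3] ⟨C=-3; E=∅; S=∅; K=[mulL(3) :: addR]⟩
[4] ⟨C=((λv. v) 0); E=∅; S=∅; K=[addL(-9)]⟩
[5] ⟨C=(λv. v); E=∅; S=∅; K=[arg :: addL(-9)]⟩
[6] ⟨C=0; E=∅; S=∅; K=[fun :: addL(-9)]⟩
[7] ⟨C=v; E={v↦0}; S={0↦0}; K=[addL(-9)]⟩
→ final value -9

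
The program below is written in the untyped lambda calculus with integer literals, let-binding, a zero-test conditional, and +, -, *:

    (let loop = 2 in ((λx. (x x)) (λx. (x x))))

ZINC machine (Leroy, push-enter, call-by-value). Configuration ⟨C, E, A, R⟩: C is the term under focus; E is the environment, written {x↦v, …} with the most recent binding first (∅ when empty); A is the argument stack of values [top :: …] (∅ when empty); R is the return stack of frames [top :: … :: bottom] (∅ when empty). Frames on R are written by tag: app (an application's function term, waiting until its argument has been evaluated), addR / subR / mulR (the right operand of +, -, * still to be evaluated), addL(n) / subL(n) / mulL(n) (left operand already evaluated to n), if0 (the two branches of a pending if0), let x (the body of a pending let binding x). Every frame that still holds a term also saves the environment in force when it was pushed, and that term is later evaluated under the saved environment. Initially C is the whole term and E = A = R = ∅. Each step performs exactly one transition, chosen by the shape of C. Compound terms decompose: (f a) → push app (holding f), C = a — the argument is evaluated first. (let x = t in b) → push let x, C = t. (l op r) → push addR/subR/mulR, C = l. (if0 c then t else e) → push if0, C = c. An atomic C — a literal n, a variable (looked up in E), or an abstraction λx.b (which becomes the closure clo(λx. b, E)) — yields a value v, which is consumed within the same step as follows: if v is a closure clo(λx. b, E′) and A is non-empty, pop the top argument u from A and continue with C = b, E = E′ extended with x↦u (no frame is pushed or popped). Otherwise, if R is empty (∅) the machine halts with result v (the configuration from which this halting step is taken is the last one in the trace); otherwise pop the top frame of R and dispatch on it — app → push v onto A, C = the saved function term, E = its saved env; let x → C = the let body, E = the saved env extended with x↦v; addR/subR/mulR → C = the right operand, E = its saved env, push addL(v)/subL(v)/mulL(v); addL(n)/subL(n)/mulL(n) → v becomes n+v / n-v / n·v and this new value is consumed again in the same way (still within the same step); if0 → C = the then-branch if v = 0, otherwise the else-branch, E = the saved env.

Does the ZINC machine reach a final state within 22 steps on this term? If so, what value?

Answer: DIVERGES (no final state within 22 steps)

Machine steps:
[0] [C=(let loop = 2 in ((λx. (x x)) (λx. (x x)))) | E=∅ | A=∅ | R=∅]
[1] [C=2 | E=∅ | A=∅ | R=[let loop]]
[2] [C=((λx. (x x)) (λx. (x x))) | E={loop↦2} | A=∅ | R=∅]
[3] [C=(λx. (x x)) | E={loop↦2} | A=∅ | R=[app]]
[4] [C=(λx. (x x)) | E={loop↦2} | A=[clo(λx. (x x), {loop↦2})] | R=∅]
[5] [C=(x x) | E={x↦clo(λx. (x x), {loop↦2}), loop↦2} | A=∅ | R=∅]
[6] [C=x | E={x↦clo(λx. (x x), {loop↦2}), loop↦2} | A=∅ | R=[app]]
[7] [C=x | E={x↦clo(λx. (x x), {loop↦2}), loop↦2} | A=[clo(λx. (x x), {loop↦2})] | R=∅]
… configuration repeats with period 3 (steps 5–7 recur indefinitely) …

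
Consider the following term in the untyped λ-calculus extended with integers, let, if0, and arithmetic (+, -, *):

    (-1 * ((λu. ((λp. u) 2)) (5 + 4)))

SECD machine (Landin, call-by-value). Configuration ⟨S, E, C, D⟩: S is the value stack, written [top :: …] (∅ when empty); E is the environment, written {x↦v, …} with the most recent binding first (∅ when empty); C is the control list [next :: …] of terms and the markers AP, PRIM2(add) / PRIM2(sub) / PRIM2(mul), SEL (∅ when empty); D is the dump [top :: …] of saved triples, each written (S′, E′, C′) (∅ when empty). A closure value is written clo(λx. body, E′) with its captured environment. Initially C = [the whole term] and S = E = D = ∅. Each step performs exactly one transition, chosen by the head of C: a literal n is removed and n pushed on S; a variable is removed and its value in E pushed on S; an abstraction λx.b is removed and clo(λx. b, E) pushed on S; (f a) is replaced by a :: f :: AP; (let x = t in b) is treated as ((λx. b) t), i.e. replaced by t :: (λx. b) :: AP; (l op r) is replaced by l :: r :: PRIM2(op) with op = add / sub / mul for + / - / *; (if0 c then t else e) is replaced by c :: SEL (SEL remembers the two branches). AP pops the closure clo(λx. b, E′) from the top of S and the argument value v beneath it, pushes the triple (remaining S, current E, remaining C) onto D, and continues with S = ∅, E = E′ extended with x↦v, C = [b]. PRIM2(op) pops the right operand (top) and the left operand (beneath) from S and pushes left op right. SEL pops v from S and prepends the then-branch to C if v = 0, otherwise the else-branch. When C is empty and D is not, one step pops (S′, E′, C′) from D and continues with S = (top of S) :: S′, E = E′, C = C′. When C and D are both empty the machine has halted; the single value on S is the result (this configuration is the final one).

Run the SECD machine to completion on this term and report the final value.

step 0: [S=∅ | E=∅ | C=[(-1 * ((λu. ((λp. u) 2)) (5 + 4)))] | D=∅]
step 1: [S=∅ | E=∅ | C=[-1 :: ((λu. ((λp. u) 2)) (5 + 4)) :: PRIM2(mul)] | D=∅]
step 2: [S=[-1] | E=∅ | C=[((λu. ((λp. u) 2)) (5 + 4)) :: PRIM2(mul)] | D=∅]
step 3: [S=[-1] | E=∅ | C=[(5 + 4) :: (λu. ((λp. u) 2)) :: AP :: PRIM2(mul)] | D=∅]
step 4: [S=[-1] | E=∅ | C=[5 :: 4 :: PRIM2(add) :: (λu. ((λp. u) 2)) :: AP :: PRIM2(mul)] | D=∅]
step 5: [S=[5 :: -1] | E=∅ | C=[4 :: PRIM2(add) :: (λu. ((λp. u) 2)) :: AP :: PRIM2(mul)] | D=∅]
step 6: [S=[4 :: 5 :: -1] | E=∅ | C=[PRIM2(add) :: (λu. ((λp. u) 2)) :: AP :: PRIM2(mul)] | D=∅]
step 7: [S=[9 :: -1] | E=∅ | C=[(λu. ((λp. u) 2)) :: AP :: PRIM2(mul)] | D=∅]
step 8: [S=[clo(λu. ((λp. u) 2), ∅) :: 9 :: -1] | E=∅ | C=[AP :: PRIM2(mul)] | D=∅]
step 9: [S=∅ | E={u↦9} | C=[((λp. u) 2)] | D=[([-1], ∅, [PRIM2(mul)])]]
step 10: [S=∅ | E={u↦9} | C=[2 :: (λp. u) :: AP] | D=[([-1], ∅, [PRIM2(mul)])]]
step 11: [S=[2] | E={u↦9} | C=[(λp. u) :: AP] | D=[([-1], ∅, [PRIM2(mul)])]]
step 12: [S=[clo(λp. u, {u↦9}) :: 2] | E={u↦9} | C=[AP] | D=[([-1], ∅, [PRIM2(mul)])]]
step 13: [S=∅ | E={p↦2, u↦9} | C=[u] | D=[(∅, {u↦9}, ∅) :: ([-1], ∅, [PRIM2(mul)])]]
step 14: [S=[9] | E={p↦2, u↦9} | C=∅ | D=[(∅, {u↦9}, ∅) :: ([-1], ∅, [PRIM2(mul)])]]
step 15: [S=[9] | E={u↦9} | C=∅ | D=[([-1], ∅, [PRIM2(mul)])]]
step 16: [S=[9 :: -1] | E=∅ | C=[PRIM2(mul)] | D=∅]
step 17: [S=[-9] | E=∅ | C=∅ | D=∅]
→ final value -9

Answer: -9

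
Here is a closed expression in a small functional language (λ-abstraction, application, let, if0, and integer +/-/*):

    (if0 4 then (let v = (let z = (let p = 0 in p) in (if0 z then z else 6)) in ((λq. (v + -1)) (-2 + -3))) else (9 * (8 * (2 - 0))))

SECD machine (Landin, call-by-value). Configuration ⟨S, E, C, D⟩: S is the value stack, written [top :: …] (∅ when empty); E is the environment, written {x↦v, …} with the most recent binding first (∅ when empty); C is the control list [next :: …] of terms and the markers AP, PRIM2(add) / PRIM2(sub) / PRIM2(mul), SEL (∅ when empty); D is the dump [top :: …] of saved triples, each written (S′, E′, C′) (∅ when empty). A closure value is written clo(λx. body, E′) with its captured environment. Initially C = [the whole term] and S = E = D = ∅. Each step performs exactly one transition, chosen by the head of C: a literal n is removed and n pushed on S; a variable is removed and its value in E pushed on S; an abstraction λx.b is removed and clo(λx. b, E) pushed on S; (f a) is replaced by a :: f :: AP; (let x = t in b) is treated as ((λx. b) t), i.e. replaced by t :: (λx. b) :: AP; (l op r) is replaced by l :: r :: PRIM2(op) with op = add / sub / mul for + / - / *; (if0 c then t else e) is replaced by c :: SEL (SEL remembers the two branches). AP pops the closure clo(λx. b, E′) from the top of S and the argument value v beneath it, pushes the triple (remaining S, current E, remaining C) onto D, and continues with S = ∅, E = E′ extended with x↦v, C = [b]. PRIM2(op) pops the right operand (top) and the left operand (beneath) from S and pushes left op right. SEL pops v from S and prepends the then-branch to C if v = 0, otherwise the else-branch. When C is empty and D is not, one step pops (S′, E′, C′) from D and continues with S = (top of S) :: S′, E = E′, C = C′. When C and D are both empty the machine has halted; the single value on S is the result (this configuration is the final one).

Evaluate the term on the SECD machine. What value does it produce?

Answer: 144

Machine steps:
step 0: <S=∅, E=∅, C=[(if0 4 then (let v = (let z = (let p = 0 in p) in (if0 z then z else 6)) in ((λq. (v + -1)) (-2 + -3))) else (9 * (8 * (2 - 0))))], D=∅>
step 1: <S=∅, E=∅, C=[4 :: SEL], D=∅>
step 2: <S=[4], E=∅, C=[SEL], D=∅>
step 3: <S=∅, E=∅, C=[(9 * (8 * (2 - 0)))], D=∅>
step 4: <S=∅, E=∅, C=[9 :: (8 * (2 - 0)) :: PRIM2(mul)], D=∅>
step 5: <S=[9], E=∅, C=[(8 * (2 - 0)) :: PRIM2(mul)], D=∅>
step 6: <S=[9], E=∅, C=[8 :: (2 - 0) :: PRIM2(mul) :: PRIM2(mul)], D=∅>
step 7: <S=[8 :: 9], E=∅, C=[(2 - 0) :: PRIM2(mul) :: PRIM2(mul)], D=∅>
step 8: <S=[8 :: 9], E=∅, C=[2 :: 0 :: PRIM2(sub) :: PRIM2(mul) :: PRIM2(mul)], D=∅>
step 9: <S=[2 :: 8 :: 9], E=∅, C=[0 :: PRIM2(sub) :: PRIM2(mul) :: PRIM2(mul)], D=∅>
step 10: <S=[0 :: 2 :: 8 :: 9], E=∅, C=[PRIM2(sub) :: PRIM2(mul) :: PRIM2(mul)], D=∅>
step 11: <S=[2 :: 8 :: 9], E=∅, C=[PRIM2(mul) :: PRIM2(mul)], D=∅>
step 12: <S=[16 :: 9], E=∅, C=[PRIM2(mul)], D=∅>
step 13: <S=[144], E=∅, C=∅, D=∅>
→ final value 144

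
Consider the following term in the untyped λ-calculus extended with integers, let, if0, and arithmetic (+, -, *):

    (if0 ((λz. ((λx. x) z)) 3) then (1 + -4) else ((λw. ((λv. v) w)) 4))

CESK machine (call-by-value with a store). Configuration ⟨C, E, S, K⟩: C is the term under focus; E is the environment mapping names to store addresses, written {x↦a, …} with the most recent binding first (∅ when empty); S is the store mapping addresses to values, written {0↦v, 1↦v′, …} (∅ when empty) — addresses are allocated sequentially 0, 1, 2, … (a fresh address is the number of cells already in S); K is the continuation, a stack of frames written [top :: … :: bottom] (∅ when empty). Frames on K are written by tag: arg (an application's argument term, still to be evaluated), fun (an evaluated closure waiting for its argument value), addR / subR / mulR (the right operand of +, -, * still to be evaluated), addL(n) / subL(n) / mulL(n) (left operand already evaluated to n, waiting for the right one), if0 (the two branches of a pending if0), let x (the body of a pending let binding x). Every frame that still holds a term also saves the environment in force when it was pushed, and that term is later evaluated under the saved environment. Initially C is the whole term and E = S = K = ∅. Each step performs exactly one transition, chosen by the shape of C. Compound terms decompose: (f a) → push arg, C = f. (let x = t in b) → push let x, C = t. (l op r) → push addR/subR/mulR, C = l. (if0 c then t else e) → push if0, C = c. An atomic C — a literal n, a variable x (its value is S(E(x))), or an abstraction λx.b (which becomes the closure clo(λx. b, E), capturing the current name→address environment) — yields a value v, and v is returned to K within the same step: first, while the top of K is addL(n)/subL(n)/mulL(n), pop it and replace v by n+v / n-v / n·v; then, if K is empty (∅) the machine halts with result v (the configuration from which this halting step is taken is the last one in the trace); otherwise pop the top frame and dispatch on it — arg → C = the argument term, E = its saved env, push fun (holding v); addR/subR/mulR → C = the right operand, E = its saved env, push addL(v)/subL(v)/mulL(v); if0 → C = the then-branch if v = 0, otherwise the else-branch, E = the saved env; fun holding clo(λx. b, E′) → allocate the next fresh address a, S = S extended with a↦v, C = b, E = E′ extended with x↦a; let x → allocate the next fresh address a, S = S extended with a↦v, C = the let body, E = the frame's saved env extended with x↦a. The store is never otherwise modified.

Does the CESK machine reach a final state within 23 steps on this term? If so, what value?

Answer: 4

Machine steps:
0. <C=(if0 ((λz. ((λx. x) z)) 3) then (1 + -4) else ((λw. ((λv. v) w)) 4)), E=∅, S=∅, K=∅>
1. <C=((λz. ((λx. x) z)) 3), E=∅, S=∅, K=[if0]>
2. <C=(λz. ((λx. x) z)), E=∅, S=∅, K=[arg :: if0]>
3. <C=3, E=∅, S=∅, K=[fun :: if0]>
4. <C=((λx. x) z), E={z↦0}, S={0↦3}, K=[if0]>
5. <C=(λx. x), E={z↦0}, S={0↦3}, K=[arg :: if0]>
6. <C=z, E={z↦0}, S={0↦3}, K=[fun :: if0]>
7. <C=x, E={x↦1, z↦0}, S={0↦3, 1↦3}, K=[if0]>
8. <C=((λw. ((λv. v) w)) 4), E=∅, S={0↦3, 1↦3}, K=∅>
9. <C=(λw. ((λv. v) w)), E=∅, S={0↦3, 1↦3}, K=[arg]>
10. <C=4, E=∅, S={0↦3, 1↦3}, K=[fun]>
11. <C=((λv. v) w), E={w↦2}, S={0↦3, 1↦3, 2↦4}, K=∅>
12. <C=(λv. v), E={w↦2}, S={0↦3, 1↦3, 2↦4}, K=[arg]>
13. <C=w, E={w↦2}, S={0↦3, 1↦3, 2↦4}, K=[fun]>
14. <C=v, E={v↦3, w↦2}, S={0↦3, 1↦3, 2↦4, 3↦4}, K=∅>
→ final value 4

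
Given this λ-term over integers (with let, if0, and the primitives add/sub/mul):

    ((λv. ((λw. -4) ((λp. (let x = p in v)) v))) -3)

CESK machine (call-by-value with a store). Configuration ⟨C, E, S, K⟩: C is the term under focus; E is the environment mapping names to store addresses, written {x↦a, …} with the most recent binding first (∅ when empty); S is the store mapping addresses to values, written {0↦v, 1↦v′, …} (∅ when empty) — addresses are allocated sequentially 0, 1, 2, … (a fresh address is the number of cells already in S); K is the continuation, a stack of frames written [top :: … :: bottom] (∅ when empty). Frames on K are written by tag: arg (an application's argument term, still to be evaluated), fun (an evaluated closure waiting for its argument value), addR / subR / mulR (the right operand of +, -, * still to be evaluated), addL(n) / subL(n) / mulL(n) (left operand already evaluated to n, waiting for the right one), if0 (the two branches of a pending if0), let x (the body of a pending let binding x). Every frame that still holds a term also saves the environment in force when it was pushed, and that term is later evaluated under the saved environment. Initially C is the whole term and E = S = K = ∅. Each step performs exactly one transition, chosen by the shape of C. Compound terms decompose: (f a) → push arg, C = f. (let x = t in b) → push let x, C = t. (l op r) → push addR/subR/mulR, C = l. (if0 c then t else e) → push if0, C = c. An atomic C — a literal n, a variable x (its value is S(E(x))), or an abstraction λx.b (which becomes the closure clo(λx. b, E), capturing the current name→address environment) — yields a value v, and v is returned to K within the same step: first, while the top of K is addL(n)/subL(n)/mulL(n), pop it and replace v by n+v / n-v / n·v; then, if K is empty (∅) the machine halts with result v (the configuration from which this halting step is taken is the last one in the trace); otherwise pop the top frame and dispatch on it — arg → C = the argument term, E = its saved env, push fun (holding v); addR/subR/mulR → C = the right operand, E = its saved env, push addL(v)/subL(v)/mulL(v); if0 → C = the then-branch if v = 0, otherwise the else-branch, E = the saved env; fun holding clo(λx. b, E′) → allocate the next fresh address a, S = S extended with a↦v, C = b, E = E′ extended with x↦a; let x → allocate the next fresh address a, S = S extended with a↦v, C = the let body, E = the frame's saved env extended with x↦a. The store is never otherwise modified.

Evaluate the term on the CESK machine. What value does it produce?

step 0: <C=((λv. ((λw. -4) ((λp. (let x = p in v)) v))) -3), E=∅, S=∅, K=∅>
step 1: <C=(λv. ((λw. -4) ((λp. (let x = p in v)) v))), E=∅, S=∅, K=[arg]>
step 2: <C=-3, E=∅, S=∅, K=[fun]>
step 3: <C=((λw. -4) ((λp. (let x = p in v)) v)), E={v↦0}, S={0↦-3}, K=∅>
step 4: <C=(λw. -4), E={v↦0}, S={0↦-3}, K=[arg]>
step 5: <C=((λp. (let x = p in v)) v), E={v↦0}, S={0↦-3}, K=[fun]>
step 6: <C=(λp. (let x = p in v)), E={v↦0}, S={0↦-3}, K=[arg :: fun]>
step 7: <C=v, E={v↦0}, S={0↦-3}, K=[fun :: fun]>
step 8: <C=(let x = p in v), E={p↦1, v↦0}, S={0↦-3, 1↦-3}, K=[fun]>
step 9: <C=p, E={p↦1, v↦0}, S={0↦-3, 1↦-3}, K=[let x :: fun]>
step 10: <C=v, E={x↦2, p↦1, v↦0}, S={0↦-3, 1↦-3, 2↦-3}, K=[fun]>
step 11: <C=-4, E={w↦3, v↦0}, S={0↦-3, 1↦-3, 2↦-3, 3↦-3}, K=∅>
→ final value -4

Answer: -4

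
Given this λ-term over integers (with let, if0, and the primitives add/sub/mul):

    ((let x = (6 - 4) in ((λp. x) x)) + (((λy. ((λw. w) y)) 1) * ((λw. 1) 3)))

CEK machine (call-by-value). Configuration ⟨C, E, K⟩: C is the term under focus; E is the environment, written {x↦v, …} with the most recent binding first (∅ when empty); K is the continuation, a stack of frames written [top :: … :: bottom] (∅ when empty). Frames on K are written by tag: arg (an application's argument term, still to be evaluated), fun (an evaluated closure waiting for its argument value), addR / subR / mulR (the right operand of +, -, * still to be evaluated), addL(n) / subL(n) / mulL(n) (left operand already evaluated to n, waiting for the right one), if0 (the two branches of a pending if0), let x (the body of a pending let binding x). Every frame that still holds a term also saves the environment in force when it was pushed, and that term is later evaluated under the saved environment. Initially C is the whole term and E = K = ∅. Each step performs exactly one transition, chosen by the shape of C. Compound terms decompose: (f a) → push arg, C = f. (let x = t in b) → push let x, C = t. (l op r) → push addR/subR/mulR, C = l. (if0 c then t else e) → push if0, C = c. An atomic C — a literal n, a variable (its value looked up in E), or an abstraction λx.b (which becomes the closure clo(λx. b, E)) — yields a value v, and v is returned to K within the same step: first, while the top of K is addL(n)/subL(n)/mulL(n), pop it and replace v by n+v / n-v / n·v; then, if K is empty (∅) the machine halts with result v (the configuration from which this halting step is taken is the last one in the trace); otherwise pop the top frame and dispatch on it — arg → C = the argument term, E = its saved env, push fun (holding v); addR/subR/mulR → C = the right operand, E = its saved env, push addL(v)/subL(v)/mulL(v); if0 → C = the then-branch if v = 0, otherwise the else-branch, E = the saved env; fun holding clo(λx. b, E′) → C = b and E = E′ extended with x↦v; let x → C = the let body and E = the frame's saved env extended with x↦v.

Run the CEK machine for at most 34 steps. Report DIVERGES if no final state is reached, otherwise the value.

[0] [C=((let x = (6 - 4) in ((λp. x) x)) + (((λy. ((λw. w) y)) 1) * ((λw. 1) 3))) | E=∅ | K=∅]
[1] [C=(let x = (6 - 4) in ((λp. x) x)) | E=∅ | K=[addR]]
[2] [C=(6 - 4) | E=∅ | K=[let x :: addR]]
[3] [C=6 | E=∅ | K=[subR :: let x :: addR]]
[4] [C=4 | E=∅ | K=[subL(6) :: let x :: addR]]
[5] [C=((λp. x) x) | E={x↦2} | K=[addR]]
[6] [C=(λp. x) | E={x↦2} | K=[arg :: addR]]
[7] [C=x | E={x↦2} | K=[fun :: addR]]
[8] [C=x | E={p↦2, x↦2} | K=[addR]]
[9] [C=(((λy. ((λw. w) y)) 1) * ((λw. 1) 3)) | E=∅ | K=[addL(2)]]
[10] [C=((λy. ((λw. w) y)) 1) | E=∅ | K=[mulR :: addL(2)]]
[11] [C=(λy. ((λw. w) y)) | E=∅ | K=[arg :: mulR :: addL(2)]]
[12] [C=1 | E=∅ | K=[fun :: mulR :: addL(2)]]
[13] [C=((λw. w) y) | E={y↦1} | K=[mulR :: addL(2)]]
[14] [C=(λw. w) | E={y↦1} | K=[arg :: mulR :: addL(2)]]
[15] [C=y | E={y↦1} | K=[fun :: mulR :: addL(2)]]
[16] [C=w | E={w↦1, y↦1} | K=[mulR :: addL(2)]]
[17] [C=((λw. 1) 3) | E=∅ | K=[mulL(1) :: addL(2)]]
[18] [C=(λw. 1) | E=∅ | K=[arg :: mulL(1) :: addL(2)]]
[19] [C=3 | E=∅ | K=[fun :: mulL(1) :: addL(2)]]
[20] [C=1 | E={w↦3} | K=[mulL(1) :: addL(2)]]
→ final value 3

Answer: 3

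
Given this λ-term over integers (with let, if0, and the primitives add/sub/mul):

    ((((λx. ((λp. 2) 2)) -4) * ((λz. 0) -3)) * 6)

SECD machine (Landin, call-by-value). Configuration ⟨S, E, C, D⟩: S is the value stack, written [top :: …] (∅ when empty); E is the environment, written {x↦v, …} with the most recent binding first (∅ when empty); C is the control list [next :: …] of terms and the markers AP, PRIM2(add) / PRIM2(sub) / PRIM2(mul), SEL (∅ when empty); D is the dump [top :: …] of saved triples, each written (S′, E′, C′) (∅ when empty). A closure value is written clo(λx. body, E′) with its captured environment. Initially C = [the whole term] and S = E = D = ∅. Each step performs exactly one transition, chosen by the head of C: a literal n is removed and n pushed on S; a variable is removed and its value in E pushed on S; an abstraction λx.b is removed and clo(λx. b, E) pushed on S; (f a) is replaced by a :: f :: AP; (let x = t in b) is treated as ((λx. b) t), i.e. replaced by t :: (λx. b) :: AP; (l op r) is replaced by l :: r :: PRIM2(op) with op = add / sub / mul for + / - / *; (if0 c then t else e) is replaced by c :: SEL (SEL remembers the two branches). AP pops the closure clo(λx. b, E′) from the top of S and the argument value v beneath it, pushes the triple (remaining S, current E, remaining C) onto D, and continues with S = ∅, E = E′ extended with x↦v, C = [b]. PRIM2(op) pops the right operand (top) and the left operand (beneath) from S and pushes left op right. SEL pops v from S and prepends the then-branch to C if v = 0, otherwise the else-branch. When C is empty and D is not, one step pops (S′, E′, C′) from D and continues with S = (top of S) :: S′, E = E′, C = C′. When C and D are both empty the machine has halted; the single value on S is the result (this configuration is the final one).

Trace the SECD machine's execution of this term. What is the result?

[0] <S=∅, E=∅, C=[((((λx. ((λp. 2) 2)) -4) * ((λz. 0) -3)) * 6)], D=∅>
[1] <S=∅, E=∅, C=[(((λx. ((λp. 2) 2)) -4) * ((λz. 0) -3)) :: 6 :: PRIM2(mul)], D=∅>
[2] <S=∅, E=∅, C=[((λx. ((λp. 2) 2)) -4) :: ((λz. 0) -3) :: PRIM2(mul) :: 6 :: PRIM2(mul)], D=∅>
[3] <S=∅, E=∅, C=[-4 :: (λx. ((λp. 2) 2)) :: AP :: ((λz. 0) -3) :: PRIM2(mul) :: 6 :: PRIM2(mul)], D=∅>
[4] <S=[-4], E=∅, C=[(λx. ((λp. 2) 2)) :: AP :: ((λz. 0) -3) :: PRIM2(mul) :: 6 :: PRIM2(mul)], D=∅>
[5] <S=[clo(λx. ((λp. 2) 2), ∅) :: -4], E=∅, C=[AP :: ((λz. 0) -3) :: PRIM2(mul) :: 6 :: PRIM2(mul)], D=∅>
[6] <S=∅, E={x↦-4}, C=[((λp. 2) 2)], D=[(∅, ∅, [((λz. 0) -3) :: PRIM2(mul) :: 6 :: PRIM2(mul)])]>
[7] <S=∅, E={x↦-4}, C=[2 :: (λp. 2) :: AP], D=[(∅, ∅, [((λz. 0) -3) :: PRIM2(mul) :: 6 :: PRIM2(mul)])]>
[8] <S=[2], E={x↦-4}, C=[(λp. 2) :: AP], D=[(∅, ∅, [((λz. 0) -3) :: PRIM2(mul) :: 6 :: PRIM2(mul)])]>
[9] <S=[clo(λp. 2, {x↦-4}) :: 2], E={x↦-4}, C=[AP], D=[(∅, ∅, [((λz. 0) -3) :: PRIM2(mul) :: 6 :: PRIM2(mul)])]>
[10] <S=∅, E={p↦2, x↦-4}, C=[2], D=[(∅, {x↦-4}, ∅) :: (∅, ∅, [((λz. 0) -3) :: PRIM2(mul) :: 6 :: PRIM2(mul)])]>
[11] <S=[2], E={p↦2, x↦-4}, C=∅, D=[(∅, {x↦-4}, ∅) :: (∅, ∅, [((λz. 0) -3) :: PRIM2(mul) :: 6 :: PRIM2(mul)])]>
[12] <S=[2], E={x↦-4}, C=∅, D=[(∅, ∅, [((λz. 0) -3) :: PRIM2(mul) :: 6 :: PRIM2(mul)])]>
[13] <S=[2], E=∅, C=[((λz. 0) -3) :: PRIM2(mul) :: 6 :: PRIM2(mul)], D=∅>
[14] <S=[2], E=∅, C=[-3 :: (λz. 0) :: AP :: PRIM2(mul) :: 6 :: PRIM2(mul)], D=∅>
[15] <S=[-3 :: 2], E=∅, C=[(λz. 0) :: AP :: PRIM2(mul) :: 6 :: PRIM2(mul)], D=∅>
[16] <S=[clo(λz. 0, ∅) :: -3 :: 2], E=∅, C=[AP :: PRIM2(mul) :: 6 :: PRIM2(mul)], D=∅>
[17] <S=∅, E={z↦-3}, C=[0], D=[([2], ∅, [PRIM2(mul) :: 6 :: PRIM2(mul)])]>
[18] <S=[0], E={z↦-3}, C=∅, D=[([2], ∅, [PRIM2(mul) :: 6 :: PRIM2(mul)])]>
[19] <S=[0 :: 2], E=∅, C=[PRIM2(mul) :: 6 :: PRIM2(mul)], D=∅>
[20] <S=[0], E=∅, C=[6 :: PRIM2(mul)], D=∅>
[21] <S=[6 :: 0], E=∅, C=[PRIM2(mul)], D=∅>
[22] <S=[0], E=∅, C=∅, D=∅>
→ final value 0

Answer: 0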